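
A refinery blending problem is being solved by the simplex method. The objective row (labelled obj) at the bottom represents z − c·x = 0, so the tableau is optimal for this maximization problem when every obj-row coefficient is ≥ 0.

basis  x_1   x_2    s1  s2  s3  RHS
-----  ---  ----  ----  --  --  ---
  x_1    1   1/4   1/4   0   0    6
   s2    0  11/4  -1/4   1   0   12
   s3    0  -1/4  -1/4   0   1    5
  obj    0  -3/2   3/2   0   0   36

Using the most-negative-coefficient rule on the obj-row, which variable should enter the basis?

x_2

Negative obj-row entries: x_2: -3/2.
The most negative is -3/2 in column x_2, so x_2 enters.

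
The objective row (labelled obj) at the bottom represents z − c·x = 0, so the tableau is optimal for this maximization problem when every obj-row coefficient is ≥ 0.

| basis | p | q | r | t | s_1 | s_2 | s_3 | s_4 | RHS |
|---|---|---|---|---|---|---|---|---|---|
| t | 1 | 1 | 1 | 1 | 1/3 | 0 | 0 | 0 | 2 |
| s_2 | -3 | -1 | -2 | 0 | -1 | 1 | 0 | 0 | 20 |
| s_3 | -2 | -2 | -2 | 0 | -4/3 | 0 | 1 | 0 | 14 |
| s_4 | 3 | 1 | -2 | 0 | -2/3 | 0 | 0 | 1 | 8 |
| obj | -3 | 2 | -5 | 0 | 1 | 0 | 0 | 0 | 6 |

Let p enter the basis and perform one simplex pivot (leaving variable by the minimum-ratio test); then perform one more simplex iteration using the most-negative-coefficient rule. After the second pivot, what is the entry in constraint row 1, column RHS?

Ratio test on column p — row 1: 2/1 = 2; row 2: entry -3 ≤ 0; row 3: entry -2 ≤ 0; row 4: 8/3 = 8/3. Minimum is 2 at row 1 (t leaves); pivot element 1.
Divide row 1 by 1; eliminate column p from the other rows.
Second iteration: most negative obj-row entry is -2 in column r, so r enters.
Ratio test on column r — row 1: 2/1 = 2; row 2: 26/1 = 26; row 3: entry 0 ≤ 0; row 4: entry -5 ≤ 0. Minimum is 2 at row 1 (p leaves); pivot element 1.
Divide row 1 by 1; eliminate column r from the other rows.
After both pivots, the entry at constraint row 1, column RHS is 2.

2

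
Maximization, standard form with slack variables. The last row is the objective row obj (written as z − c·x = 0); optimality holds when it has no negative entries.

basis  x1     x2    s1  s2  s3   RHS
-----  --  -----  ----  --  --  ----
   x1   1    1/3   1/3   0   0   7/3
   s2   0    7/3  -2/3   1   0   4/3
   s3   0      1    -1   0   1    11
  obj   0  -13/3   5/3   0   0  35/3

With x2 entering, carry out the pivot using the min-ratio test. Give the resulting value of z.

99/7

Ratio test on column x2 — row 1: (7/3)/(1/3) = 7; row 2: (4/3)/(7/3) = 4/7; row 3: 11/1 = 11. Minimum is 4/7 at row 2 (s2 leaves); pivot element 7/3.
Pivot on row 2; the obj-row RHS becomes 35/3 − (-13/3)·(4/7) = 99/7.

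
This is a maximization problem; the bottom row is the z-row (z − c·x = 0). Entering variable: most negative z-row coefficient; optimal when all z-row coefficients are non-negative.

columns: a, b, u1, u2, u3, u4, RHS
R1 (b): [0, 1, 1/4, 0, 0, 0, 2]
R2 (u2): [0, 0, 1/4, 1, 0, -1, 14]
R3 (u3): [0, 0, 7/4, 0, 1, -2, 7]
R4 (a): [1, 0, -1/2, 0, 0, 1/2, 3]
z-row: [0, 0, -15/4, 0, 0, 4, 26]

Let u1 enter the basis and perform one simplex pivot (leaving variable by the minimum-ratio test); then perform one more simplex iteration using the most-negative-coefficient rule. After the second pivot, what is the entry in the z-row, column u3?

2

Ratio test on column u1 — row 1: 2/(1/4) = 8; row 2: 14/(1/4) = 56; row 3: 7/(7/4) = 4; row 4: entry -1/2 ≤ 0. Minimum is 4 at row 3 (u3 leaves); pivot element 7/4.
Divide row 3 by 7/4; eliminate column u1 from the other rows.
Second iteration: most negative z-row entry is -2/7 in column u4, so u4 enters.
Ratio test on column u4 — row 1: 1/(2/7) = 7/2; row 2: entry -5/7 ≤ 0; row 3: entry -8/7 ≤ 0; row 4: entry -1/14 ≤ 0. Minimum is 7/2 at row 1 (b leaves); pivot element 2/7.
Divide row 1 by 2/7; eliminate column u4 from the other rows.
After both pivots, the entry at the z-row, column u3 is 2.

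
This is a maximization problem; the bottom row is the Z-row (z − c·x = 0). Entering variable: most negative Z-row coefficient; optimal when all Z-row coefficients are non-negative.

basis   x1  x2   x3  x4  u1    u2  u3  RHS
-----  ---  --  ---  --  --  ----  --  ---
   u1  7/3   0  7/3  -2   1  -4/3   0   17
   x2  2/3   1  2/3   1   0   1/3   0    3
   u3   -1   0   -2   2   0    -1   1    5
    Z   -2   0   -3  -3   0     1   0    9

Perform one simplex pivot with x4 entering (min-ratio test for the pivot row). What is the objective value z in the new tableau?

Ratio test on column x4 — row 1: entry -2 ≤ 0; row 2: 3/1 = 3; row 3: 5/2 = 5/2. Minimum is 5/2 at row 3 (u3 leaves); pivot element 2.
Pivot on row 3; the Z-row RHS becomes 9 − (-3)·(5/2) = 33/2.

33/2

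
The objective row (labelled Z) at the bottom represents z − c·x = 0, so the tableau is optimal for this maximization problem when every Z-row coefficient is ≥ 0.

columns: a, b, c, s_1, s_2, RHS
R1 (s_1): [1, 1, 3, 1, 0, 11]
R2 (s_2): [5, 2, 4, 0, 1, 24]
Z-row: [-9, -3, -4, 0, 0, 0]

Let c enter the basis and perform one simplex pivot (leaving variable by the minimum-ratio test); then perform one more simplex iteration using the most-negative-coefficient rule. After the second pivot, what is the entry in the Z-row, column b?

Ratio test on column c — row 1: 11/3 = 11/3; row 2: 24/4 = 6. Minimum is 11/3 at row 1 (s_1 leaves); pivot element 3.
Divide row 1 by 3; eliminate column c from the other rows.
Second iteration: most negative Z-row entry is -23/3 in column a, so a enters.
Ratio test on column a — row 1: (11/3)/(1/3) = 11; row 2: (28/3)/(11/3) = 28/11. Minimum is 28/11 at row 2 (s_2 leaves); pivot element 11/3.
Divide row 2 by 11/3; eliminate column a from the other rows.
After both pivots, the entry at the Z-row, column b is -3/11.

-3/11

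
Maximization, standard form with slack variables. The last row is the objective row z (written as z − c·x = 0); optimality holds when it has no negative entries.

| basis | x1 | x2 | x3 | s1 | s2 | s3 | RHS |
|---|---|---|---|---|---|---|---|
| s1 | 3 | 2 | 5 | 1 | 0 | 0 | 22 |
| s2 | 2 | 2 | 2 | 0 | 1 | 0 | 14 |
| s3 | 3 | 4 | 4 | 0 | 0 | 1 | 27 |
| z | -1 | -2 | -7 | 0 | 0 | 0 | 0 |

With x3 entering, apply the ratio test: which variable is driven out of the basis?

s1

Column x3 entries and ratios — s1: 22/5 = 22/5; s2: 14/2 = 7; s3: 27/4 = 27/4.
Smallest ratio is 22/5 in the row of s1, so s1 leaves.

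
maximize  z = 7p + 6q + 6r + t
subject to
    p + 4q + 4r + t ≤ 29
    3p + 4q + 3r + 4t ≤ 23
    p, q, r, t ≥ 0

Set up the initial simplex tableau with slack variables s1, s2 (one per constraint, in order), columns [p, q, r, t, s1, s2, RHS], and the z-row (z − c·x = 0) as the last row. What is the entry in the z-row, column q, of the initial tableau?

-6

The z-row carries the negated objective coefficients: the q entry is -6.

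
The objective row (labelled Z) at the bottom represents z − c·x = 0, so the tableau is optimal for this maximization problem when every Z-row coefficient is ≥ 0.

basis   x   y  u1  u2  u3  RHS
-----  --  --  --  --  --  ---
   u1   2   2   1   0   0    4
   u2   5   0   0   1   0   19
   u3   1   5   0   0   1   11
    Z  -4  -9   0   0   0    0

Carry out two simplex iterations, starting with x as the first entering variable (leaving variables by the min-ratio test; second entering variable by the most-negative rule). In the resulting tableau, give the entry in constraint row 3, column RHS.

Ratio test on column x — row 1: 4/2 = 2; row 2: 19/5 = 19/5; row 3: 11/1 = 11. Minimum is 2 at row 1 (u1 leaves); pivot element 2.
Divide row 1 by 2; eliminate column x from the other rows.
Second iteration: most negative Z-row entry is -5 in column y, so y enters.
Ratio test on column y — row 1: 2/1 = 2; row 2: entry -5 ≤ 0; row 3: 9/4 = 9/4. Minimum is 2 at row 1 (x leaves); pivot element 1.
Divide row 1 by 1; eliminate column y from the other rows.
After both pivots, the entry at constraint row 3, column RHS is 1.

1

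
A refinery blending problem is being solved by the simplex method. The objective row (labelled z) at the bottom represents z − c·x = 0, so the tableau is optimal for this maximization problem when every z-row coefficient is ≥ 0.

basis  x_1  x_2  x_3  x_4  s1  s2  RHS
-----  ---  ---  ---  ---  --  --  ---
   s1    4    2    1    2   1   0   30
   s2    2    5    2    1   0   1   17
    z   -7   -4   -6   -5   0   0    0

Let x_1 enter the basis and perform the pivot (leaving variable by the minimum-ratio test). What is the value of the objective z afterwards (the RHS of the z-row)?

105/2

Ratio test on column x_1 — row 1: 30/4 = 15/2; row 2: 17/2 = 17/2. Minimum is 15/2 at row 1 (s1 leaves); pivot element 4.
Pivot on row 1; the z-row RHS becomes 0 − (-7)·(15/2) = 105/2.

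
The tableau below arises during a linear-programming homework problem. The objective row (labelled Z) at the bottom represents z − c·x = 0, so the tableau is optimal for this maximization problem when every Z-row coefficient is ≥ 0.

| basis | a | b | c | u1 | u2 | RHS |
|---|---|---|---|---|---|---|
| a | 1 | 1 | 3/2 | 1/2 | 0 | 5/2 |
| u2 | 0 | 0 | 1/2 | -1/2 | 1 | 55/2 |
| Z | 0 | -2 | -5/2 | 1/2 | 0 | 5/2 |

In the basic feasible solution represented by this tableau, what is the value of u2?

55/2

u2 is basic (row 2); its value is the RHS of that row, 55/2.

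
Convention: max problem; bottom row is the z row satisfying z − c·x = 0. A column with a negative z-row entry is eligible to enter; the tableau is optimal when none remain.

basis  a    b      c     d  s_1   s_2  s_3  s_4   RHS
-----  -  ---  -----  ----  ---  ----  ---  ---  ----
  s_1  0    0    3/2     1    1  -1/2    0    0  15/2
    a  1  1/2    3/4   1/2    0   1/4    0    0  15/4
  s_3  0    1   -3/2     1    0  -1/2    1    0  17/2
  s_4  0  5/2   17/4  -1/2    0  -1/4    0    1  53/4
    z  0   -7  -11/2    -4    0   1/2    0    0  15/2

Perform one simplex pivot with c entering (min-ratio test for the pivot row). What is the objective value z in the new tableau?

419/17

Ratio test on column c — row 1: (15/2)/(3/2) = 5; row 2: (15/4)/(3/4) = 5; row 3: entry -3/2 ≤ 0; row 4: (53/4)/(17/4) = 53/17. Minimum is 53/17 at row 4 (s_4 leaves); pivot element 17/4.
Pivot on row 4; the z-row RHS becomes 15/2 − (-11/2)·(53/17) = 419/17.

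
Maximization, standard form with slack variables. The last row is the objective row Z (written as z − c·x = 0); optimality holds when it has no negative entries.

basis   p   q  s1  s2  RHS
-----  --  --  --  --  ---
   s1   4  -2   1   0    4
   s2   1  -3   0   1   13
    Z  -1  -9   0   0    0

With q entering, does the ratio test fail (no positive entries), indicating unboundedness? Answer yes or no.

yes

Every constraint-row entry in column q is ≤ 0, so increasing q is unbounded.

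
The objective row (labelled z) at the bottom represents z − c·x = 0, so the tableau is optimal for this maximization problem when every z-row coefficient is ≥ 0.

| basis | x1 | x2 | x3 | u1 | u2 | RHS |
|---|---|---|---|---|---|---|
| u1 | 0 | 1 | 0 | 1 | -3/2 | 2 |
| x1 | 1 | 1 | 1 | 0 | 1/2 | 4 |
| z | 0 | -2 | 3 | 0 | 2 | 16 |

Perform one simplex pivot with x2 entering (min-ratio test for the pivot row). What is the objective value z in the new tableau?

20

Ratio test on column x2 — row 1: 2/1 = 2; row 2: 4/1 = 4. Minimum is 2 at row 1 (u1 leaves); pivot element 1.
Pivot on row 1; the z-row RHS becomes 16 − (-2)·2 = 20.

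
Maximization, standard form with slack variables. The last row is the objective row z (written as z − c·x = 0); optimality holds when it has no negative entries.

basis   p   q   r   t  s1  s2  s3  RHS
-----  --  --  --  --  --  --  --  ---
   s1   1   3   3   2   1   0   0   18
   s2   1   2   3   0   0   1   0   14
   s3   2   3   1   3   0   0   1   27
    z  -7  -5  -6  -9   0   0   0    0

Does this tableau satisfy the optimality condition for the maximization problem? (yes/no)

The z-row has a negative entry -9 in column t, so it is not optimal.

no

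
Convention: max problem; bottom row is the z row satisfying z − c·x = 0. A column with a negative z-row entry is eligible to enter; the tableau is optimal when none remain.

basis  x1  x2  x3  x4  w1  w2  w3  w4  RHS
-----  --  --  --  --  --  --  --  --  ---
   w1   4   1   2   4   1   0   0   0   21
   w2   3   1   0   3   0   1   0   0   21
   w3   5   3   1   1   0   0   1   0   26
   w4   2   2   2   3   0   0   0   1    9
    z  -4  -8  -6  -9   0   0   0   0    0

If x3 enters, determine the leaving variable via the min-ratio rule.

w4

Column x3 entries and ratios — w1: 21/2 = 21/2; w2: 0 ≤ 0, skip; w3: 26/1 = 26; w4: 9/2 = 9/2.
Smallest ratio is 9/2 in the row of w4, so w4 leaves.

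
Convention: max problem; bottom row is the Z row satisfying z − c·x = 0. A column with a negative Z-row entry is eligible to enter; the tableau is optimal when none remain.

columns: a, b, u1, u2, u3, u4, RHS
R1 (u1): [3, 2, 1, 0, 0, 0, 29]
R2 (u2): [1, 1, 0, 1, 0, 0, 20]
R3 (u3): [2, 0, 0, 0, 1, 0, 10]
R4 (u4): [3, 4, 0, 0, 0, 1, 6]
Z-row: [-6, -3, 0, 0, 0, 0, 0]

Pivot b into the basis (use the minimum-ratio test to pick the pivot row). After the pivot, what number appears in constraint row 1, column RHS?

Ratio test on column b — row 1: 29/2 = 29/2; row 2: 20/1 = 20; row 3: entry 0 ≤ 0; row 4: 6/4 = 3/2. Minimum is 3/2 at row 4 (u4 leaves); pivot element 4.
Divide row 4 by 4; eliminate column b from the other rows.
Row 1 update in column RHS: 29 − 2·(3/2) = 26.

26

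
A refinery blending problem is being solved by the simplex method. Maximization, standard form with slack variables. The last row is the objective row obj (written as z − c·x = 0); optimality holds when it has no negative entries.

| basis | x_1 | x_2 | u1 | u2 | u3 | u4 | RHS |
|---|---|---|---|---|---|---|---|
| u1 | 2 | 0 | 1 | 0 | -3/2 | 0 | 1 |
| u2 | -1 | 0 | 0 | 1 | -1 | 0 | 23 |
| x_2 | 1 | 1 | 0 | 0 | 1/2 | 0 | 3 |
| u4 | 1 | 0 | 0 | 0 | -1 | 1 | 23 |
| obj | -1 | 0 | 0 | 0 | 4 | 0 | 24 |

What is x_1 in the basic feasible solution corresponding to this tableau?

x_1 is not in the basis, so in the current basic feasible solution x_1 = 0.

0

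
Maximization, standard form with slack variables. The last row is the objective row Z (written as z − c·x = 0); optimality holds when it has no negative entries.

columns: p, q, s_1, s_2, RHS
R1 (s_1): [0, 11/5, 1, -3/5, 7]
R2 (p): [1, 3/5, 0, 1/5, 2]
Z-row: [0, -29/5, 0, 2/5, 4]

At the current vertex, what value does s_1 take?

s_1 is basic (row 1); its value is the RHS of that row, 7.

7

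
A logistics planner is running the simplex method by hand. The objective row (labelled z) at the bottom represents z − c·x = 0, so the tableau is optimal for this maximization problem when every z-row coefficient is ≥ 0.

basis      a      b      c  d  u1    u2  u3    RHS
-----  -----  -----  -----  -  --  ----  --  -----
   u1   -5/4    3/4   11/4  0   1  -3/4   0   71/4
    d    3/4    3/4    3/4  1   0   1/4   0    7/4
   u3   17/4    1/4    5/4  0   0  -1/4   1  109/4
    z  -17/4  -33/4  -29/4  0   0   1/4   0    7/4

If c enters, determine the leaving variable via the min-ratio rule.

d

Column c entries and ratios — u1: (71/4)/(11/4) = 71/11; d: (7/4)/(3/4) = 7/3; u3: (109/4)/(5/4) = 109/5.
Smallest ratio is 7/3 in the row of d, so d leaves.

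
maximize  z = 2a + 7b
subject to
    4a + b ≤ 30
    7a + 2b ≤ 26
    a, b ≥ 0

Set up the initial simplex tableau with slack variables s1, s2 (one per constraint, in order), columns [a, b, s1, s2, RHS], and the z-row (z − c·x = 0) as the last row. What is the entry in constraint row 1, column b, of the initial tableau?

Constraint 1 has coefficient 1 on b.

1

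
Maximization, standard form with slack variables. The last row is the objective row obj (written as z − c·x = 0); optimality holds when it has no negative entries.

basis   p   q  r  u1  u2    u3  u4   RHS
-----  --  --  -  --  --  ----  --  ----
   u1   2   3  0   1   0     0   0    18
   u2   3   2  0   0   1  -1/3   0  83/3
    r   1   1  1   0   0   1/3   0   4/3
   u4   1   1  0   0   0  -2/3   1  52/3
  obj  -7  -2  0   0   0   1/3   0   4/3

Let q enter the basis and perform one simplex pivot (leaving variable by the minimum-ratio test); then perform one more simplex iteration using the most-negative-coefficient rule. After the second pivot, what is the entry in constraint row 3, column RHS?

Ratio test on column q — row 1: 18/3 = 6; row 2: (83/3)/2 = 83/6; row 3: (4/3)/1 = 4/3; row 4: (52/3)/1 = 52/3. Minimum is 4/3 at row 3 (r leaves); pivot element 1.
Divide row 3 by 1; eliminate column q from the other rows.
Second iteration: most negative obj-row entry is -5 in column p, so p enters.
Ratio test on column p — row 1: entry -1 ≤ 0; row 2: 25/1 = 25; row 3: (4/3)/1 = 4/3; row 4: entry 0 ≤ 0. Minimum is 4/3 at row 3 (q leaves); pivot element 1.
Divide row 3 by 1; eliminate column p from the other rows.
After both pivots, the entry at constraint row 3, column RHS is 4/3.

4/3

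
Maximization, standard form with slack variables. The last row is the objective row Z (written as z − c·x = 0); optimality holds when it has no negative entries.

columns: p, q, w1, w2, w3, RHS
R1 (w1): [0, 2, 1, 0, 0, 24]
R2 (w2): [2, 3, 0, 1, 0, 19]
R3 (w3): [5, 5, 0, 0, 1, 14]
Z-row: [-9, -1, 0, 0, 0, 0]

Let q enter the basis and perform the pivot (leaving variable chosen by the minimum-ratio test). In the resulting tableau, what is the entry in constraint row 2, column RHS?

Ratio test on column q — row 1: 24/2 = 12; row 2: 19/3 = 19/3; row 3: 14/5 = 14/5. Minimum is 14/5 at row 3 (w3 leaves); pivot element 5.
Divide row 3 by 5; eliminate column q from the other rows.
Row 2 update in column RHS: 19 − 3·(14/5) = 53/5.

53/5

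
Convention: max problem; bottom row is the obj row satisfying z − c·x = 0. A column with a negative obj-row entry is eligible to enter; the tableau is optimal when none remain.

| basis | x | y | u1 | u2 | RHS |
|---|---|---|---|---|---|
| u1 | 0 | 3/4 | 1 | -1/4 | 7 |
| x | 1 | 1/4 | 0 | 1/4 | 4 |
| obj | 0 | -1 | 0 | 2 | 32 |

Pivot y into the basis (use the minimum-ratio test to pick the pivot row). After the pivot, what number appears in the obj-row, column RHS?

Ratio test on column y — row 1: 7/(3/4) = 28/3; row 2: 4/(1/4) = 16. Minimum is 28/3 at row 1 (u1 leaves); pivot element 3/4.
Divide row 1 by 3/4; eliminate column y from the other rows.
obj-row update in column RHS: 32 − (-1)·(28/3) = 124/3.

124/3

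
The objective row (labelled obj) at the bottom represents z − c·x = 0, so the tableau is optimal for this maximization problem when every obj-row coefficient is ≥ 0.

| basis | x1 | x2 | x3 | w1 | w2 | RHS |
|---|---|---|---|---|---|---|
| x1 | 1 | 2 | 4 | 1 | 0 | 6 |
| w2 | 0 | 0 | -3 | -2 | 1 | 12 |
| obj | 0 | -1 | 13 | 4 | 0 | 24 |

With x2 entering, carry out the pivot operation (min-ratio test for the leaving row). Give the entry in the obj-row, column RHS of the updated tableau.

27

Ratio test on column x2 — row 1: 6/2 = 3; row 2: entry 0 ≤ 0. Minimum is 3 at row 1 (x1 leaves); pivot element 2.
Divide row 1 by 2; eliminate column x2 from the other rows.
obj-row update in column RHS: 24 − (-1)·3 = 27.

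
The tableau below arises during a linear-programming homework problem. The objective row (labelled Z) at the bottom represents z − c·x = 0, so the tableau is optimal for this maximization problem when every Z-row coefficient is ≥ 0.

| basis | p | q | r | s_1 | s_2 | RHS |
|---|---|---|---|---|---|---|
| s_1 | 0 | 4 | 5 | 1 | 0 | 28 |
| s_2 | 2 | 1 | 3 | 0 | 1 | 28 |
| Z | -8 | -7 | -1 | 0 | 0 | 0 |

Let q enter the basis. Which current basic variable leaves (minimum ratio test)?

Column q entries and ratios — s_1: 28/4 = 7; s_2: 28/1 = 28.
Smallest ratio is 7 in the row of s_1, so s_1 leaves.

s_1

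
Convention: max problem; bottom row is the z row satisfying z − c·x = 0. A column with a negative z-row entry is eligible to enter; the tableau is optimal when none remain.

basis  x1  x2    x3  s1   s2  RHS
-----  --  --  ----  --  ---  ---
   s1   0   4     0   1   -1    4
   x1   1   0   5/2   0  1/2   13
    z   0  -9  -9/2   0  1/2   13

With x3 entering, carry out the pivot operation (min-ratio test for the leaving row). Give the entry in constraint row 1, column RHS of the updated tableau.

Ratio test on column x3 — row 1: entry 0 ≤ 0; row 2: 13/(5/2) = 26/5. Minimum is 26/5 at row 2 (x1 leaves); pivot element 5/2.
Divide row 2 by 5/2; eliminate column x3 from the other rows.
Row 1 update in column RHS: 4 − 0·(26/5) = 4.

4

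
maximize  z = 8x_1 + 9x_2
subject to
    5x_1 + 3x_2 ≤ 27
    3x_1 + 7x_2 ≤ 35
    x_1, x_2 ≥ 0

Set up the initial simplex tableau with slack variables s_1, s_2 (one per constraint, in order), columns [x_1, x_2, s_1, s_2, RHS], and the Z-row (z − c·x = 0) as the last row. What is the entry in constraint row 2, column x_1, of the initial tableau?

3

Constraint 2 has coefficient 3 on x_1.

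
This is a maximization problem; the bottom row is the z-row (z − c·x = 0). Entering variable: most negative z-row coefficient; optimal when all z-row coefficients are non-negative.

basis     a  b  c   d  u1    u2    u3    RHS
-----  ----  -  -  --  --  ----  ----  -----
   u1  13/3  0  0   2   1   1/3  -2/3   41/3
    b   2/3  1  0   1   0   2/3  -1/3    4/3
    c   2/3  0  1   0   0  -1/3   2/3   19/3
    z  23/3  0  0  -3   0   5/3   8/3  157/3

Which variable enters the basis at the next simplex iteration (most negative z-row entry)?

Negative z-row entries: d: -3.
The most negative is -3 in column d, so d enters.

d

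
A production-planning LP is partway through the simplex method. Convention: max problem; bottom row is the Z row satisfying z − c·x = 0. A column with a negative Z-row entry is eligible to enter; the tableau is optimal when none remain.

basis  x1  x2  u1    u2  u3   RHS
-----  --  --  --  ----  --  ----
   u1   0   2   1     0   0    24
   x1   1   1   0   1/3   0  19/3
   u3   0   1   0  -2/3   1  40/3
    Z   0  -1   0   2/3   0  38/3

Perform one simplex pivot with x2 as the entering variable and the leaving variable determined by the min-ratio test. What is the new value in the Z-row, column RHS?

Ratio test on column x2 — row 1: 24/2 = 12; row 2: (19/3)/1 = 19/3; row 3: (40/3)/1 = 40/3. Minimum is 19/3 at row 2 (x1 leaves); pivot element 1.
Divide row 2 by 1; eliminate column x2 from the other rows.
Z-row update in column RHS: 38/3 − (-1)·(19/3) = 19.

19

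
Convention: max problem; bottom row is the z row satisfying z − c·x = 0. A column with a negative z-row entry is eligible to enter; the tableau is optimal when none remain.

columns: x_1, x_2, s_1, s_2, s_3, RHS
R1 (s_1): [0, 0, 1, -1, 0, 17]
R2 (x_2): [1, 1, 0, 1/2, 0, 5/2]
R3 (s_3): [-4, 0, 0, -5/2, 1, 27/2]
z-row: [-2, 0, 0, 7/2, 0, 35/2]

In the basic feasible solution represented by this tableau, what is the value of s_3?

27/2

s_3 is basic (row 3); its value is the RHS of that row, 27/2.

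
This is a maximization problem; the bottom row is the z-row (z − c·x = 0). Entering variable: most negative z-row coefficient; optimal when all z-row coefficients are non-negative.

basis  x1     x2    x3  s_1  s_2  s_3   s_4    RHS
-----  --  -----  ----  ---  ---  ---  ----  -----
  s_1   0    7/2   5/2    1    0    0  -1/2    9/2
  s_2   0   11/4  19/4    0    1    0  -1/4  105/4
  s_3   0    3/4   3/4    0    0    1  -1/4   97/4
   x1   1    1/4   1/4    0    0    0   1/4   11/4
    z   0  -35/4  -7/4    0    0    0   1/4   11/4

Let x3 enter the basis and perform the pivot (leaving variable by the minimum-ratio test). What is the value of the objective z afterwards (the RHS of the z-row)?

59/10

Ratio test on column x3 — row 1: (9/2)/(5/2) = 9/5; row 2: (105/4)/(19/4) = 105/19; row 3: (97/4)/(3/4) = 97/3; row 4: (11/4)/(1/4) = 11. Minimum is 9/5 at row 1 (s_1 leaves); pivot element 5/2.
Pivot on row 1; the z-row RHS becomes 11/4 − (-7/4)·(9/5) = 59/10.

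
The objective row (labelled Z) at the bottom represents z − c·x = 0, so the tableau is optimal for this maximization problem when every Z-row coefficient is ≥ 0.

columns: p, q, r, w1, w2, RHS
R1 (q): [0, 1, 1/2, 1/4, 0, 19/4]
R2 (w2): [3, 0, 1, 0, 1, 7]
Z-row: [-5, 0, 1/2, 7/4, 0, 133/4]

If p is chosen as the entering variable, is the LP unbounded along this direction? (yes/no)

Column p has positive entries in row(s) 2, so the ratio test bounds it — not unbounded.

no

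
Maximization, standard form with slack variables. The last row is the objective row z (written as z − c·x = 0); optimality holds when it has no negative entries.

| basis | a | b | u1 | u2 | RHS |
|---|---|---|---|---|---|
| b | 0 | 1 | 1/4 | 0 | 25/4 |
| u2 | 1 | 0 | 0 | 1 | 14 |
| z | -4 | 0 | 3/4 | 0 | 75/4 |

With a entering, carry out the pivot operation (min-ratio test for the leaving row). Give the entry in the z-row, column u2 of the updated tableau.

4

Ratio test on column a — row 1: entry 0 ≤ 0; row 2: 14/1 = 14. Minimum is 14 at row 2 (u2 leaves); pivot element 1.
Divide row 2 by 1; eliminate column a from the other rows.
z-row update in column u2: 0 − (-4)·1 = 4.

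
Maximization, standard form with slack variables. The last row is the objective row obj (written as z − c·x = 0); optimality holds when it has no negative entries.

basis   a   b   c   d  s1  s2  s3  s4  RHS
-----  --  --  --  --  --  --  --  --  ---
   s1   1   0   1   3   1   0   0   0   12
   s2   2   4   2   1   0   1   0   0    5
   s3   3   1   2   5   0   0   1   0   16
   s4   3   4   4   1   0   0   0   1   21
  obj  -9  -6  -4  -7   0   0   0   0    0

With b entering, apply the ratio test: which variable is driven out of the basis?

s2

Column b entries and ratios — s1: 0 ≤ 0, skip; s2: 5/4 = 5/4; s3: 16/1 = 16; s4: 21/4 = 21/4.
Smallest ratio is 5/4 in the row of s2, so s2 leaves.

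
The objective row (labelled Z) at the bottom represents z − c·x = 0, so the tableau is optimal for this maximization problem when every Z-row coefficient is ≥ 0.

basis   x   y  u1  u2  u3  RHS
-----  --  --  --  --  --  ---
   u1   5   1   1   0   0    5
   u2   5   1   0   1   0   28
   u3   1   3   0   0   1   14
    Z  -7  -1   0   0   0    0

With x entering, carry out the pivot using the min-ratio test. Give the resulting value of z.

7

Ratio test on column x — row 1: 5/5 = 1; row 2: 28/5 = 28/5; row 3: 14/1 = 14. Minimum is 1 at row 1 (u1 leaves); pivot element 5.
Pivot on row 1; the Z-row RHS becomes 0 − (-7)·1 = 7.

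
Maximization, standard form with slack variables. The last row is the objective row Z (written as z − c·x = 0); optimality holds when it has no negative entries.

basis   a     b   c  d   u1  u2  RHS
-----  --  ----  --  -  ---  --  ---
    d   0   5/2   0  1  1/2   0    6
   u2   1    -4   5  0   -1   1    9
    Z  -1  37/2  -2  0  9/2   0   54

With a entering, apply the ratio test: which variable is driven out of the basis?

Column a entries and ratios — d: 0 ≤ 0, skip; u2: 9/1 = 9.
Smallest ratio is 9 in the row of u2, so u2 leaves.

u2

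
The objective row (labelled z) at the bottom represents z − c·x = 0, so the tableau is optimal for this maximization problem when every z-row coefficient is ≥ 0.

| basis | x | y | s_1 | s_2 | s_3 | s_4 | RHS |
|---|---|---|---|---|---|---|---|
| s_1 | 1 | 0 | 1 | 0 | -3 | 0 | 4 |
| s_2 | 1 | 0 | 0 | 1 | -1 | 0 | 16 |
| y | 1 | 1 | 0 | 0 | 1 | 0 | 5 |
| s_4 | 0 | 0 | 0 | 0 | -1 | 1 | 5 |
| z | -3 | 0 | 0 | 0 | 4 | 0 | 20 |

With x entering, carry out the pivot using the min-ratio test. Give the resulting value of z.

32

Ratio test on column x — row 1: 4/1 = 4; row 2: 16/1 = 16; row 3: 5/1 = 5; row 4: entry 0 ≤ 0. Minimum is 4 at row 1 (s_1 leaves); pivot element 1.
Pivot on row 1; the z-row RHS becomes 20 − (-3)·4 = 32.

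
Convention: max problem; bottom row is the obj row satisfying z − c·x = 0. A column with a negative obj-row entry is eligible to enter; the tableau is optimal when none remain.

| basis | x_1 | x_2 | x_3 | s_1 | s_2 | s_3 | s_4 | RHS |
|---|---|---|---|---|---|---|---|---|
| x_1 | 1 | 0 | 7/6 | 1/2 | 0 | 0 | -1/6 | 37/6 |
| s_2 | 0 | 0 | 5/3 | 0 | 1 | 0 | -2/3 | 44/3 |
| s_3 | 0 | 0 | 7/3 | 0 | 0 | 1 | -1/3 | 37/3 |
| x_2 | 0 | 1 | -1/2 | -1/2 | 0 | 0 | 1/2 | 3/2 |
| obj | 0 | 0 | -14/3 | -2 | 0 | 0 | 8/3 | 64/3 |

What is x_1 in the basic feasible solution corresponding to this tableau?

x_1 is basic (row 1); its value is the RHS of that row, 37/6.

37/6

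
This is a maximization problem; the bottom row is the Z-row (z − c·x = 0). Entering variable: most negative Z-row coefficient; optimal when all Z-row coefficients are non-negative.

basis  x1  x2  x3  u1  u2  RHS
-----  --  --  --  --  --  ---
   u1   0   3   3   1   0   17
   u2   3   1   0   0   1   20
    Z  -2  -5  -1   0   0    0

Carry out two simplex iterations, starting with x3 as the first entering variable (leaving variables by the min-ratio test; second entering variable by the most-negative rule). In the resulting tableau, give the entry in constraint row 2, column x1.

3

Ratio test on column x3 — row 1: 17/3 = 17/3; row 2: entry 0 ≤ 0. Minimum is 17/3 at row 1 (u1 leaves); pivot element 3.
Divide row 1 by 3; eliminate column x3 from the other rows.
Second iteration: most negative Z-row entry is -4 in column x2, so x2 enters.
Ratio test on column x2 — row 1: (17/3)/1 = 17/3; row 2: 20/1 = 20. Minimum is 17/3 at row 1 (x3 leaves); pivot element 1.
Divide row 1 by 1; eliminate column x2 from the other rows.
After both pivots, the entry at constraint row 2, column x1 is 3.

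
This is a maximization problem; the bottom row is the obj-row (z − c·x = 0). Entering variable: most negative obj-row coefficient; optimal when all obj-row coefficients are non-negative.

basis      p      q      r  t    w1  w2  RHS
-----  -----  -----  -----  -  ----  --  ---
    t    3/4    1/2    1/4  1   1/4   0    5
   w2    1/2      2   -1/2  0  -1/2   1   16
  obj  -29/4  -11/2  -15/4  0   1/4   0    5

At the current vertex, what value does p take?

0

p is not in the basis, so in the current basic feasible solution p = 0.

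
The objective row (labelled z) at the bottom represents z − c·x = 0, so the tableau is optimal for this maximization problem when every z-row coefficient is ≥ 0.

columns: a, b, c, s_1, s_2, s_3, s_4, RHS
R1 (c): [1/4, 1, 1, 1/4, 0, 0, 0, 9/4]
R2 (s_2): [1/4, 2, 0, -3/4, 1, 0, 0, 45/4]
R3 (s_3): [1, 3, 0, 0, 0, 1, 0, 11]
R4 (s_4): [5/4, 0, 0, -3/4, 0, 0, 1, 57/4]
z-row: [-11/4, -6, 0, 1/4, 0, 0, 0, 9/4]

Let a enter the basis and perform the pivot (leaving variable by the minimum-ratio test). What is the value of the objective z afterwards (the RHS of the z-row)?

27

Ratio test on column a — row 1: (9/4)/(1/4) = 9; row 2: (45/4)/(1/4) = 45; row 3: 11/1 = 11; row 4: (57/4)/(5/4) = 57/5. Minimum is 9 at row 1 (c leaves); pivot element 1/4.
Pivot on row 1; the z-row RHS becomes 9/4 − (-11/4)·9 = 27.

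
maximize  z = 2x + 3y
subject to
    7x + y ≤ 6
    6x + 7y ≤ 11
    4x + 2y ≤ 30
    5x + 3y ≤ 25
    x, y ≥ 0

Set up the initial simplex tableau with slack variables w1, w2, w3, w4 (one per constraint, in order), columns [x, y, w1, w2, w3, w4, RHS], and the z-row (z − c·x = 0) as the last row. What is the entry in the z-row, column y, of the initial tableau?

-3

The z-row carries the negated objective coefficients: the y entry is -3.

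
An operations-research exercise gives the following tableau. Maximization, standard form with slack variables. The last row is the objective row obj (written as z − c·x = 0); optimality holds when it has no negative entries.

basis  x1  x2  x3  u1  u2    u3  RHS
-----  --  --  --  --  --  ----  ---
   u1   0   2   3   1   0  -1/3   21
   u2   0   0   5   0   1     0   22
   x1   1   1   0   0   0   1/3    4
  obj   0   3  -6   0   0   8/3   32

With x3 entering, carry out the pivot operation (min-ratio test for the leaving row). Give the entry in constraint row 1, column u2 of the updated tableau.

-3/5

Ratio test on column x3 — row 1: 21/3 = 7; row 2: 22/5 = 22/5; row 3: entry 0 ≤ 0. Minimum is 22/5 at row 2 (u2 leaves); pivot element 5.
Divide row 2 by 5; eliminate column x3 from the other rows.
Row 1 update in column u2: 0 − 3·(1/5) = -3/5.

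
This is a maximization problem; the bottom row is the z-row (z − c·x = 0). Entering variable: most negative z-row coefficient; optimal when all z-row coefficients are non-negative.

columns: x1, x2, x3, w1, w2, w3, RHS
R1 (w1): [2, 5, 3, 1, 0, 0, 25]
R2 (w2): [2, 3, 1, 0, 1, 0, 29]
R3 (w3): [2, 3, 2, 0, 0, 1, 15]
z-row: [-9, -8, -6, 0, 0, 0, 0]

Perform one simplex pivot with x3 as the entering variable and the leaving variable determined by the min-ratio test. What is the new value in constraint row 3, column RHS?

15/2

Ratio test on column x3 — row 1: 25/3 = 25/3; row 2: 29/1 = 29; row 3: 15/2 = 15/2. Minimum is 15/2 at row 3 (w3 leaves); pivot element 2.
Divide row 3 by 2; eliminate column x3 from the other rows.
In the new row 3, the RHS entry is the old entry divided by the pivot: 15/2 = 15/2.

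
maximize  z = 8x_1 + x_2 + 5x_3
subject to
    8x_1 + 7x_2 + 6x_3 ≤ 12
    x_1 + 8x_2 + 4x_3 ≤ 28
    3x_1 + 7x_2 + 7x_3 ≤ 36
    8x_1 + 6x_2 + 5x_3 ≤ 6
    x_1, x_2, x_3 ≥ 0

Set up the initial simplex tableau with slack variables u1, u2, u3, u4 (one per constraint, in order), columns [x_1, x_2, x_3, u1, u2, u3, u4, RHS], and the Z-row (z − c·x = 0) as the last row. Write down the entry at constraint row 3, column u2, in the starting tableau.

Slack u2 belongs to constraint 2; its column is the unit vector e_2, so the entry in row 3 is 0.

0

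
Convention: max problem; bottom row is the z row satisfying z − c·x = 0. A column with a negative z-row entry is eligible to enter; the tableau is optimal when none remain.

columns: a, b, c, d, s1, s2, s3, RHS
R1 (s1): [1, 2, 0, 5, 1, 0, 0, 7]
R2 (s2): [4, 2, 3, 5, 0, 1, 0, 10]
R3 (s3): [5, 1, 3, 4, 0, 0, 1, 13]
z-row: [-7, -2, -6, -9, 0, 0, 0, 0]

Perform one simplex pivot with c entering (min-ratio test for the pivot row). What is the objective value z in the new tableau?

Ratio test on column c — row 1: entry 0 ≤ 0; row 2: 10/3 = 10/3; row 3: 13/3 = 13/3. Minimum is 10/3 at row 2 (s2 leaves); pivot element 3.
Pivot on row 2; the z-row RHS becomes 0 − (-6)·(10/3) = 20.

20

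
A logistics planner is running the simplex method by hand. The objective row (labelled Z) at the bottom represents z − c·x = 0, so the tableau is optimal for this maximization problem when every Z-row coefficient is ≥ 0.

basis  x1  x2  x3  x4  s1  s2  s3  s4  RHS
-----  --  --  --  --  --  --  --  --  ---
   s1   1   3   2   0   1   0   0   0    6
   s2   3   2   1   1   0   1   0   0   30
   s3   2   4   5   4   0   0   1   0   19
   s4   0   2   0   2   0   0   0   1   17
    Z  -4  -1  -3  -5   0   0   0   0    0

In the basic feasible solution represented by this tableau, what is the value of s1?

6

s1 is basic (row 1); its value is the RHS of that row, 6.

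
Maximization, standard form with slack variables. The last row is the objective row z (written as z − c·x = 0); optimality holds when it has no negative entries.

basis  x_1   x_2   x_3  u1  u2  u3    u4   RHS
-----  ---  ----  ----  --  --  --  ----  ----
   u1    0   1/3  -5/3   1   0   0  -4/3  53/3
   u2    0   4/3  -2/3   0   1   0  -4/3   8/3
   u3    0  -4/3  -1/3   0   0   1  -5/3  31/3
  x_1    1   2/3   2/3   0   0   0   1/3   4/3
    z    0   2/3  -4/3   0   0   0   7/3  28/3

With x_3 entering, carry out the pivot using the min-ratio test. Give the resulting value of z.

Ratio test on column x_3 — row 1: entry -5/3 ≤ 0; row 2: entry -2/3 ≤ 0; row 3: entry -1/3 ≤ 0; row 4: (4/3)/(2/3) = 2. Minimum is 2 at row 4 (x_1 leaves); pivot element 2/3.
Pivot on row 4; the z-row RHS becomes 28/3 − (-4/3)·2 = 12.

12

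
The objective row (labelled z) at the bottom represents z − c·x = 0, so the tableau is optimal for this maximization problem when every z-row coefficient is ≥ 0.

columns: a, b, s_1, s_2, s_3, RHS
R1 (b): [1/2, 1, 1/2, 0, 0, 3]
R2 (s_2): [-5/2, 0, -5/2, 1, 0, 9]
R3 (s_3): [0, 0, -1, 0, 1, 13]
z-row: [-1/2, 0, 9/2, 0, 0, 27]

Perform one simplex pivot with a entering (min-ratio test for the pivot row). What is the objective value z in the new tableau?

30

Ratio test on column a — row 1: 3/(1/2) = 6; row 2: entry -5/2 ≤ 0; row 3: entry 0 ≤ 0. Minimum is 6 at row 1 (b leaves); pivot element 1/2.
Pivot on row 1; the z-row RHS becomes 27 − (-1/2)·6 = 30.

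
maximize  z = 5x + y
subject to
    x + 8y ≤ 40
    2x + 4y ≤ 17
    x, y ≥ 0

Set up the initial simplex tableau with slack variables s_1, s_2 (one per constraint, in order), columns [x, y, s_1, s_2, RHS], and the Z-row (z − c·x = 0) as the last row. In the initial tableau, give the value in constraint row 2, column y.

Constraint 2 has coefficient 4 on y.

4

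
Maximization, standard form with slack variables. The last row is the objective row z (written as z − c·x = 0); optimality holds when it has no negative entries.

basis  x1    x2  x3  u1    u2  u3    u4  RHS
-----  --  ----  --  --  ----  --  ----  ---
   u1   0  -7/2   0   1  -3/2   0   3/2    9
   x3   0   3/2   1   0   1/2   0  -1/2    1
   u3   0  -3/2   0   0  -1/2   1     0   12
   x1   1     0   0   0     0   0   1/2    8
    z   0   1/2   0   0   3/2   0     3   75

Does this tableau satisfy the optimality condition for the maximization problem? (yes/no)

Every z-row coefficient is ≥ 0, so the tableau is optimal.

yes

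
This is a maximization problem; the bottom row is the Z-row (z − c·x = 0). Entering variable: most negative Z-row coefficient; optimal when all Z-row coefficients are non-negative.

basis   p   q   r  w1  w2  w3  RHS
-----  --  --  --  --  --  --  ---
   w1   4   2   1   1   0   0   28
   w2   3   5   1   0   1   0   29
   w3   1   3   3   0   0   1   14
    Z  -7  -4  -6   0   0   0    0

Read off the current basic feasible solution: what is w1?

w1 is basic (row 1); its value is the RHS of that row, 28.

28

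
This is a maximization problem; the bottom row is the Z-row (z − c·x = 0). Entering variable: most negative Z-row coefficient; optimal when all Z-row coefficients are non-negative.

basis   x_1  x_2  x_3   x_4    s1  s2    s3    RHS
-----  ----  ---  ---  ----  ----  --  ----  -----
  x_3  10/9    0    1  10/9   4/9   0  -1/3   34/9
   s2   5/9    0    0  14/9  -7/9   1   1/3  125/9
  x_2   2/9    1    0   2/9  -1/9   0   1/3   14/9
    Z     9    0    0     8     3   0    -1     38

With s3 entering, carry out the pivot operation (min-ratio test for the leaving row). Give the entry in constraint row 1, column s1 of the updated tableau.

1/3

Ratio test on column s3 — row 1: entry -1/3 ≤ 0; row 2: (125/9)/(1/3) = 125/3; row 3: (14/9)/(1/3) = 14/3. Minimum is 14/3 at row 3 (x_2 leaves); pivot element 1/3.
Divide row 3 by 1/3; eliminate column s3 from the other rows.
Row 1 update in column s1: 4/9 − (-1/3)·(-1/3) = 1/3.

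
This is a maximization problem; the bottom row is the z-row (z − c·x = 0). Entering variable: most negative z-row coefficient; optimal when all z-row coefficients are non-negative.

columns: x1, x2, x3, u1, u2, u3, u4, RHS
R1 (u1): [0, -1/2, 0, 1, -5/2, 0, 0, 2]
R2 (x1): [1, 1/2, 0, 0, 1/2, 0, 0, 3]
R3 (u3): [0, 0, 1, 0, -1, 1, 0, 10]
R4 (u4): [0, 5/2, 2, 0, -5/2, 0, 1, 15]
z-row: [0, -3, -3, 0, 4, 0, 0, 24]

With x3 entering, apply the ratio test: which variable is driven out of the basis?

u4

Column x3 entries and ratios — u1: 0 ≤ 0, skip; x1: 0 ≤ 0, skip; u3: 10/1 = 10; u4: 15/2 = 15/2.
Smallest ratio is 15/2 in the row of u4, so u4 leaves.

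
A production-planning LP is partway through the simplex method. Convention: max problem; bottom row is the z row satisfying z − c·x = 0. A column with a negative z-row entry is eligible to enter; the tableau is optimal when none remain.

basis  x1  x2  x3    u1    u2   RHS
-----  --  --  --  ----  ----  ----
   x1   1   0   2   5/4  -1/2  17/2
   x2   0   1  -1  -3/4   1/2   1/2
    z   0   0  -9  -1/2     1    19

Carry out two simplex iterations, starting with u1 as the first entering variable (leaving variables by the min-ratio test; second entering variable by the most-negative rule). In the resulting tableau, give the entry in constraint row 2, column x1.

1/2

Ratio test on column u1 — row 1: (17/2)/(5/4) = 34/5; row 2: entry -3/4 ≤ 0. Minimum is 34/5 at row 1 (x1 leaves); pivot element 5/4.
Divide row 1 by 5/4; eliminate column u1 from the other rows.
Second iteration: most negative z-row entry is -41/5 in column x3, so x3 enters.
Ratio test on column x3 — row 1: (34/5)/(8/5) = 17/4; row 2: (28/5)/(1/5) = 28. Minimum is 17/4 at row 1 (u1 leaves); pivot element 8/5.
Divide row 1 by 8/5; eliminate column x3 from the other rows.
After both pivots, the entry at constraint row 2, column x1 is 1/2.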